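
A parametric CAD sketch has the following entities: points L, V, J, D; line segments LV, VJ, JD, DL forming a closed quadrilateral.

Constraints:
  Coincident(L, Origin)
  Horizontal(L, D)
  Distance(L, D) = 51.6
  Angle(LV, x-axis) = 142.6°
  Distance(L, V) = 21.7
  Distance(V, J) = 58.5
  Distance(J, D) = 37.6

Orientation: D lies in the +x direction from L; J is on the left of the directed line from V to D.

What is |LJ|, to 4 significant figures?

50.85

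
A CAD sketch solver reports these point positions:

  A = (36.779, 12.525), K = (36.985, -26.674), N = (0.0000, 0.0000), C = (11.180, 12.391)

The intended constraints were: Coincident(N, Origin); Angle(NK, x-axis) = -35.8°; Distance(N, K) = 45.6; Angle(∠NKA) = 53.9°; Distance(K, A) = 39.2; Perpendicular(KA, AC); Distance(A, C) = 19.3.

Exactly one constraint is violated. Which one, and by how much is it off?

Distance(A, C) = 19.3 — off by 6.30.

N = (0.00, 0.00) ✓; NK at -35.80° ✓; |NK| = 45.60 ✓; ∠NKA = 53.90° ✓; |KA| = 39.20 ✓; ∠(KA, AC) = 90.00° ✓; |AC| = 25.60 ✗.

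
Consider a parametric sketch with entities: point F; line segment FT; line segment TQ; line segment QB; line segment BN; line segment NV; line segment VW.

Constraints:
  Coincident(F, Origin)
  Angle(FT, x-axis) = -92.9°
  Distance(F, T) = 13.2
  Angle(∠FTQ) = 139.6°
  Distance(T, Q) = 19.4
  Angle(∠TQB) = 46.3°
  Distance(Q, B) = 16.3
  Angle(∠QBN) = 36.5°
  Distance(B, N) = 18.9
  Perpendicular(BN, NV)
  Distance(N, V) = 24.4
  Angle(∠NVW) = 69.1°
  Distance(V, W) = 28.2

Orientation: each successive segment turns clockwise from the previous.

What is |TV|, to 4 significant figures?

34.93

F is at the origin; FT runs at -92.9° with length 13.2, so T = (-0.6678, -13.18). ∠FTQ = 139.6° gives TQ at -133.3° from the x-axis; with |TQ| = 19.4, Q = (-13.97, -27.30). ∠TQB = 46.3° gives QB at 93.00° from the x-axis; with |QB| = 16.3, B = (-14.83, -11.02). ∠QBN = 36.5° gives BN at -50.50° from the x-axis; with |BN| = 18.9, N = (-2.804, -25.61). BN ⟂ NV, so NV runs at -140.5°; with |NV| = 24.4, V = (-21.63, -41.13). Then |TV| = |V − T| = 34.93.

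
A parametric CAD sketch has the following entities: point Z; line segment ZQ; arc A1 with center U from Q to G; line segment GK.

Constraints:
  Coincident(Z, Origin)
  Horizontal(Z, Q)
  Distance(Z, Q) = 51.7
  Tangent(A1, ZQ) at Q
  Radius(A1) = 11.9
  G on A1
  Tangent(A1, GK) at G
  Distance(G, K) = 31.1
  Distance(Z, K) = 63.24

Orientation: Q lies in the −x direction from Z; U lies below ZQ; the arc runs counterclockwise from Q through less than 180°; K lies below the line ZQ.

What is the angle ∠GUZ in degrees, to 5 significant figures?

160.29°

Checks: |UG| = 11.90 ✓; ∠(UG, GK) = 90.00° ✓; |GK| = 31.10 ✓; |ZK| = 63.24 ✓.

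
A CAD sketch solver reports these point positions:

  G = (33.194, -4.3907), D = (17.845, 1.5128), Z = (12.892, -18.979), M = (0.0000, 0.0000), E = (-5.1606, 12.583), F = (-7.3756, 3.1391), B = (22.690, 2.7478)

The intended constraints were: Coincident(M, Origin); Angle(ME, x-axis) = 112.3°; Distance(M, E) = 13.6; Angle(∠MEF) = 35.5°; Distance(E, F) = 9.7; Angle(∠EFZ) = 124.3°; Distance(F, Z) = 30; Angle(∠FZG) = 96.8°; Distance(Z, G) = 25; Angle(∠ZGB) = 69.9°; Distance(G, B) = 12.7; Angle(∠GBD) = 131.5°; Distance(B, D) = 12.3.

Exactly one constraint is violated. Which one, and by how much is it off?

Distance(B, D) = 12.3 — off by 7.30.

M = (0.00, 0.00) ✓; ME at 112.3° ✓; |ME| = 13.60 ✓; ∠MEF = 35.50° ✓; |EF| = 9.700 ✓; ∠EFZ = 124.3° ✓; |FZ| = 30.00 ✓; ∠FZG = 96.80° ✓; |ZG| = 25.00 ✓; ∠ZGB = 69.90° ✓; |GB| = 12.70 ✓; ∠GBD = 131.5° ✓; |BD| = 5.000 ✗.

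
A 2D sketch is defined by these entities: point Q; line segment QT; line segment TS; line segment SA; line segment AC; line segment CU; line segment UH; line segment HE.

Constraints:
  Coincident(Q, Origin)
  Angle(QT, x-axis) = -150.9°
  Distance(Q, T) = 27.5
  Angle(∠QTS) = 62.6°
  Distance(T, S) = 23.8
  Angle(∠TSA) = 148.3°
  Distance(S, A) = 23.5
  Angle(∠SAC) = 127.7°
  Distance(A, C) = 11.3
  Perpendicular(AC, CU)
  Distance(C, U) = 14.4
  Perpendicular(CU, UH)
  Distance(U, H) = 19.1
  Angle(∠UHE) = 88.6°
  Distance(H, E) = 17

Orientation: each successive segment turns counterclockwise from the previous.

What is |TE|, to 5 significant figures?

45.848

Q is at the origin; QT runs at -150.9° with length 27.5, so T = (-24.029, -13.374). ∠QTS = 62.6° gives TS at -33.500° from the x-axis; with |TS| = 23.8, S = (-4.1823, -26.510). ∠TSA = 148.3° gives SA at -1.8000° from the x-axis; with |SA| = 23.5, A = (19.306, -27.248). ∠SAC = 127.7° gives AC at 50.500° from the x-axis; with |AC| = 11.3, C = (26.494, -18.529). AC ⟂ CU, so CU runs at 140.50°; with |CU| = 14.4, U = (15.382, -9.3696). CU ⟂ UH, so UH runs at -129.50°; with |UH| = 19.1, H = (3.2333, -24.108). ∠UHE = 88.6° gives HE at -38.100° from the x-axis; with |HE| = 17.0, E = (16.611, -34.597). Then |TE| = |E − T| = 45.848.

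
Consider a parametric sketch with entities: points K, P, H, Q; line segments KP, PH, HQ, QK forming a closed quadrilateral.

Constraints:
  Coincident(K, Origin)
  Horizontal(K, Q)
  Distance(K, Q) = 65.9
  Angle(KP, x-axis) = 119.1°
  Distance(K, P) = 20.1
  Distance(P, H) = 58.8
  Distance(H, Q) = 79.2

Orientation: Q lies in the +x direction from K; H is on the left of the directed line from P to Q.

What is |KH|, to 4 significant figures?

70.30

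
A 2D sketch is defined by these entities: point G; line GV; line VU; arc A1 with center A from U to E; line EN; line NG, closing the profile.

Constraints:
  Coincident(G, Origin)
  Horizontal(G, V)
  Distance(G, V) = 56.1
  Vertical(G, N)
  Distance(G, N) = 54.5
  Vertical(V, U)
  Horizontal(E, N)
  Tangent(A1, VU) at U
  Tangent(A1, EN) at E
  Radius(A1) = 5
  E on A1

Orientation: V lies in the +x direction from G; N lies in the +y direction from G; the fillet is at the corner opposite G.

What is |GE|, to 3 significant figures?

74.7

G is at the origin; G and V share the same y with |GV| = 56.1 and V on the +x side, so V = (56.1, 0.00). G and N share the same x with |GN| = 54.5 and N on the +y side, so N = (0.00, 54.5). The virtual corner opposite G is at (56.1, 54.5). A1 meets VU tangentially, so AU is at right angles to VU and tangency of A1 to EN means the radius AE is perpendicular to EN, with radius 5.0, so the center A sits 5.0 in from both sides at A = (51.1, 49.5). That places the tangent points at U = (56.1, 49.5) on VU and E = (51.1, 54.5) on EN. Then |GE| = |E − G| = 74.7.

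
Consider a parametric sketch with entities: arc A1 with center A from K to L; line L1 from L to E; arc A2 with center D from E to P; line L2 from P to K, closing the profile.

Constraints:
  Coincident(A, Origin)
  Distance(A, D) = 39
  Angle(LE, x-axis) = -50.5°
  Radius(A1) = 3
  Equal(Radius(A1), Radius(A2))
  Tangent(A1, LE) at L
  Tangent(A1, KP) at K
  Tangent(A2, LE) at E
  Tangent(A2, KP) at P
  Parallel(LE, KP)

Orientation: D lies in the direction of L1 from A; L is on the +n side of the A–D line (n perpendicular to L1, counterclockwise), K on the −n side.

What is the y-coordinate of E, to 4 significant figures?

-28.19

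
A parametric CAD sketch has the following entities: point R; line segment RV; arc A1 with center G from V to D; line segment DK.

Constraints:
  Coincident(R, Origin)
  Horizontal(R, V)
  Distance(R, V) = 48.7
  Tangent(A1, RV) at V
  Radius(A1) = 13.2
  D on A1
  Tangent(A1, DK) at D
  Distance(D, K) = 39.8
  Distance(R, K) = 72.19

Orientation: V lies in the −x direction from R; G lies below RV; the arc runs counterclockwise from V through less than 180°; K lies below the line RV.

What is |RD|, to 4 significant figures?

63.60

R is at the origin; RV is horizontal with |RV| = 48.7 and V on the −x side, so V = (-48.70, 0.000). Since A1 is tangent to RV there, GV ⟂ RV, so G = V + (0, -13.2) = (-48.70, -13.20). Since GD ⟂ DK (tangency), |GK| = √(13.2² + 39.8²) = 41.93 regardless of where D sits on A1. So K lies on both circle(R, 72.19) and circle(G, 41.93); the below-RV intersection is K = (-46.66, -55.08). D is the foot of the tangent from K: D = (-61.01, -17.96).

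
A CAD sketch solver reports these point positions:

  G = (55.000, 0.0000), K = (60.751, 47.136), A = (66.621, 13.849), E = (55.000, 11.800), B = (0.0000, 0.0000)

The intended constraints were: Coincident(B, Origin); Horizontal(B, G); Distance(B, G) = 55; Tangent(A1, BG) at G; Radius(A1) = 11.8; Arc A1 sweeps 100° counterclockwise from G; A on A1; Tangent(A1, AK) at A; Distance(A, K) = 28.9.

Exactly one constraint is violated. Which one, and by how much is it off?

Distance(A, K) = 28.9 — off by 4.90.

B = (0.00, 0.00) ✓; B.y = 0.00, G.y = 0.00 ✓; |BG| = 55.00 ✓; ∠(EG, GB) = 90.00° ✓; |EG| = 11.80 ✓; bearing(E→A) − bearing(E→G) = 100.0° ✓; |EA| = 11.80 ✓; ∠(EA, AK) = 90.00° ✓; |AK| = 33.80 ✗.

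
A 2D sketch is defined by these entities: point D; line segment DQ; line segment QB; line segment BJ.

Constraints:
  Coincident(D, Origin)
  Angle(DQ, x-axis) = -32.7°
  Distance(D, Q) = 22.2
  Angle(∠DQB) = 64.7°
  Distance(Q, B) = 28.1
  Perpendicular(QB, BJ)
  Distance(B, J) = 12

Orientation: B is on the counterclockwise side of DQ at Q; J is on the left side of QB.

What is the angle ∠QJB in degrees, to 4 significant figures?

66.88°

D is at the origin; DQ runs at -32.7° with length 22.2, so Q = 22.2·(cos -32.7°, sin -32.7°) = (18.68, -11.99). ∠DQB = 64.7°, so QB runs at -32.7° + (180° − 64.7°) = 82.60° from the x-axis; with |QB| = 28.1, B = Q + 28.1·(cos 82.60°, sin 82.60°) = (22.30, 15.87). QB is perpendicular to BJ; with |BJ| = 12.0 on the left of QB, J = B + 12.0·(-0.9917, 0.1288) = (10.40, 17.42). Then cos ∠QJB = JQ·JB / (|JQ||JB|), giving 66.88°.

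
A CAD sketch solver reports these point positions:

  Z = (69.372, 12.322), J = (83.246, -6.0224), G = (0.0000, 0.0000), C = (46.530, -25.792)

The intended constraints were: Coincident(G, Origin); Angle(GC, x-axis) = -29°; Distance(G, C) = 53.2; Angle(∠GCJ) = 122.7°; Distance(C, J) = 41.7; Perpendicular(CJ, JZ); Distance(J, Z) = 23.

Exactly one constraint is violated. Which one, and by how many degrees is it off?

Perpendicular(CJ, JZ) — off by 8.80°.

G = (0.00, 0.00) ✓; GC at -29.00° ✓; |GC| = 53.20 ✓; ∠GCJ = 122.7° ✓; |CJ| = 41.70 ✓; ∠(CJ, JZ) = 98.80° ✗; |JZ| = 23.00 ✓.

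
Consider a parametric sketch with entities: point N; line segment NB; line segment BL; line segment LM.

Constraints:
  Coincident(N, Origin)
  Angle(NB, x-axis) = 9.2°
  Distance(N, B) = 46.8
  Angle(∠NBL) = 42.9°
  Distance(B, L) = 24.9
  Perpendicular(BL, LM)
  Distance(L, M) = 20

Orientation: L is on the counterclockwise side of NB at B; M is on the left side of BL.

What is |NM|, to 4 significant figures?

15.12

∠NBL = 42.9°, so BL runs at 9.2° + (180° − 42.9°) = 146.3° from the x-axis; with |BL| = 24.9, L = B + 24.9·(cos 146.3°, sin 146.3°) = (25.48, 21.30). BL is perpendicular to LM; with |LM| = 20.0 on the left of BL, M = L + 20.0·(-0.5548, -0.8320) = (14.39, 4.659). Then |NM| = |M − N| = 15.12.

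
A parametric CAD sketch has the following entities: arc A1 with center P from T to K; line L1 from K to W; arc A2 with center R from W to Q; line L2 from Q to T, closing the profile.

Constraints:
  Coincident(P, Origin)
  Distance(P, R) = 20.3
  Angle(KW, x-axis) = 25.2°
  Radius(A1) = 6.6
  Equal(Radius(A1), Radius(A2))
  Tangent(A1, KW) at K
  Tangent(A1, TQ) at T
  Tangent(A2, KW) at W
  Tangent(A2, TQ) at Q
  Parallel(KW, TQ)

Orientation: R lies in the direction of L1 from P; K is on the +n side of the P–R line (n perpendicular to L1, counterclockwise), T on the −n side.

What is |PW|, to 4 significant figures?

21.35

The slot axis is L1's direction at 25.2°, so u = (cos 25.2°, sin 25.2°) = (0.9048, 0.4258) and n = (−sin 25.2°, cos 25.2°) = (-0.4258, 0.9048). P is at the origin and R lies 20.3 along u from P, so R = 20.3·u = (18.37, 8.643). Tangency of A1 to both parallel lines with radius 6.6 puts K and T at P ± 6.6·n: K = (-2.810, 5.972), T = (2.810, -5.972). Equal radii place W and Q the same way about R: W = R + 6.6·n = (15.56, 14.62), Q = R − 6.6·n = (21.18, 2.671). Then |PW| = |W − P| = 21.35.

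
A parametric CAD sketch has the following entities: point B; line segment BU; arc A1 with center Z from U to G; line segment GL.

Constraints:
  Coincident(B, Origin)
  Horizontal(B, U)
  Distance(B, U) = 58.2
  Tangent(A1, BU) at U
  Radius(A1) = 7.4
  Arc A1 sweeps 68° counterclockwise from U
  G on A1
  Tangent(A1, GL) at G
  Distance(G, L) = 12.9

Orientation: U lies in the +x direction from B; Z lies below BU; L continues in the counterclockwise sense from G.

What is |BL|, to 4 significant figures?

49.38

B is at the origin; BU is horizontal with |BU| = 58.2 and U on the +x side, so U = (58.20, 0.000). A1 meets BU tangentially, so ZU is at right angles to BU, so Z = U + (0, -7.4) = (58.20, -7.400). On A1, U sits at bearing 90° from Z; a 68° counterclockwise sweep puts G at bearing 158°, so G = Z + 7.4·(cos 158°, sin 158°) = (51.34, -4.628). Tangency of A1 to GL means the radius ZG is perpendicular to GL, so GL runs along (−sin 158°, cos 158°); with |GL| = 12.9, L = (46.51, -16.59). Then |BL| = |L − B| = 49.38.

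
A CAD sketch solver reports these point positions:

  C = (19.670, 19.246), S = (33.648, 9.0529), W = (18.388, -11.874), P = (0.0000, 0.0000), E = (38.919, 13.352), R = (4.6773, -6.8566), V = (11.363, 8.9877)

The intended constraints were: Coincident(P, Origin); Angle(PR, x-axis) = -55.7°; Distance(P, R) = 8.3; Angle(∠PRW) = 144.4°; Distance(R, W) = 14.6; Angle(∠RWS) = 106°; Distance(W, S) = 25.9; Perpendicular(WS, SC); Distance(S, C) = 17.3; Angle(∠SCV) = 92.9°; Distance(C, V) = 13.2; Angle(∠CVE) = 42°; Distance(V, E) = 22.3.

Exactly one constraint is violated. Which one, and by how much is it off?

Distance(V, E) = 22.3 — off by 5.60.

P = (0.00, 0.00) ✓; PR at -55.70° ✓; |PR| = 8.300 ✓; ∠PRW = 144.4° ✓; |RW| = 14.60 ✓; ∠RWS = 106.0° ✓; |WS| = 25.90 ✓; ∠(WS, SC) = 90.00° ✓; |SC| = 17.30 ✓; ∠SCV = 92.90° ✓; |CV| = 13.20 ✓; ∠CVE = 42.00° ✓; |VE| = 27.90 ✗.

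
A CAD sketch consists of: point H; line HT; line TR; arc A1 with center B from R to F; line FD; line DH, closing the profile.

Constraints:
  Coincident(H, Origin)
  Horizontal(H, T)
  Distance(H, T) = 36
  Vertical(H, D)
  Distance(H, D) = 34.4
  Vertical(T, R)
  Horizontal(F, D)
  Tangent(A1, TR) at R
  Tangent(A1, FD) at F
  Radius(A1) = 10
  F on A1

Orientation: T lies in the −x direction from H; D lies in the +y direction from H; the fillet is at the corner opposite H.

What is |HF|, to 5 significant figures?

43.120

The virtual corner opposite H is at (-36.000, 34.400). A1 meets TR tangentially, so BR is at right angles to TR and A1 meets FD tangentially, so BF is at right angles to FD, with radius 10.0, so the center B sits 10.0 in from both sides at B = (-26.000, 24.400). That places the tangent points at R = (-36.000, 24.400) on TR and F = (-26.000, 34.400) on FD. Then |HF| = |F − H| = 43.120.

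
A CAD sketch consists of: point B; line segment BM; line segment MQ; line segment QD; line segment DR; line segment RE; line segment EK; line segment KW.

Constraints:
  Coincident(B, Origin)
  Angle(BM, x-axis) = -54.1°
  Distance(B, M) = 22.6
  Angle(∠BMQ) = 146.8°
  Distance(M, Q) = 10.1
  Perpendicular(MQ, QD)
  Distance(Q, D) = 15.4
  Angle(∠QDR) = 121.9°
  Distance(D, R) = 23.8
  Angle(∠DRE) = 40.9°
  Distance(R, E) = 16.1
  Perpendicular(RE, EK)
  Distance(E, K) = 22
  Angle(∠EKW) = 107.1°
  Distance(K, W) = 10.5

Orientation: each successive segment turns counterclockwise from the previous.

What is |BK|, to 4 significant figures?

35.23

B is at the origin; BM runs at -54.1° with length 22.6, so M = (13.25, -18.31). ∠BMQ = 146.8° gives MQ at -20.90° from the x-axis; with |MQ| = 10.1, Q = (22.69, -21.91). MQ is perpendicular to QD, so QD runs at 69.10°; with |QD| = 15.4, D = (28.18, -7.523). ∠QDR = 121.9° gives DR at 127.2° from the x-axis; with |DR| = 23.8, R = (13.79, 11.43). ∠DRE = 40.9° gives RE at -93.70° from the x-axis; with |RE| = 16.1, E = (12.75, -4.632). The perpendicularity gives EK at right angles to RE, so EK runs at -3.700°; with |EK| = 22.0, K = (34.71, -6.052). Then |BK| = |K − B| = 35.23.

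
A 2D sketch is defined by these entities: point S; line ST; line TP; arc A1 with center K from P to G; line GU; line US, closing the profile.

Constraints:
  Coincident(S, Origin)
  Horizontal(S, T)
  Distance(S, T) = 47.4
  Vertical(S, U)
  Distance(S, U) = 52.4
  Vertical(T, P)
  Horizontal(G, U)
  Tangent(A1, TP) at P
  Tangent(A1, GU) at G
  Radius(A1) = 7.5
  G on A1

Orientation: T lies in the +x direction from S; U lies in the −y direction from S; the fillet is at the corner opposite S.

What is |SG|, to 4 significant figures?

65.86

S is at the origin; ST is horizontal with |ST| = 47.4 and T on the +x side, so T = (47.40, 0.000). S and U share the same x with |SU| = 52.4 and U on the −y side, so U = (0.000, -52.40). The virtual corner opposite S is at (47.40, -52.40). Since A1 is tangent to TP there, KP ⟂ TP and since A1 is tangent to GU there, KG ⟂ GU, with radius 7.5, so the center K sits 7.5 in from both sides at K = (39.90, -44.90). That places the tangent points at P = (47.40, -44.90) on TP and G = (39.90, -52.40) on GU. Then |SG| = |G − S| = 65.86.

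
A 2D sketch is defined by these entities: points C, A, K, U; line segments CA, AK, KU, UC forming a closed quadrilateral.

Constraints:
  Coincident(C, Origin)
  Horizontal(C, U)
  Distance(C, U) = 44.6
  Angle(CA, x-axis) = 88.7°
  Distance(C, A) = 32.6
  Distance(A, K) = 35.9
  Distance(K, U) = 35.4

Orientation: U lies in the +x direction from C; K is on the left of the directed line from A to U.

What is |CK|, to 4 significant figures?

50.28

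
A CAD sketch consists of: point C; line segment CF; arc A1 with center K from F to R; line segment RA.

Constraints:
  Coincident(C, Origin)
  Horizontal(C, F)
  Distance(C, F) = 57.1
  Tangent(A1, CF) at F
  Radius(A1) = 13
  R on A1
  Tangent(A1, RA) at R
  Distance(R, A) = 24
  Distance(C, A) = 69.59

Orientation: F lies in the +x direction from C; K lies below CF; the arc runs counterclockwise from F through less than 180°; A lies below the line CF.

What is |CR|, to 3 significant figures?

49.4

C is at the origin; C and F share the same y with |CF| = 57.1 and F on the +x side, so F = (57.1, 0.00). Tangency of A1 to CF means the radius KF is perpendicular to CF, so K = F + (0, -13) = (57.1, -13.0). Since KR ⟂ RA (tangency), |KA| = √(13.0² + 24.0²) = 27.3 regardless of where R sits on A1. So A lies on both circle(C, 69.59) and circle(K, 27.3); the below-CF intersection is A = (56.7, -40.3). R is the foot of the tangent from A: R = (45.6, -19.0).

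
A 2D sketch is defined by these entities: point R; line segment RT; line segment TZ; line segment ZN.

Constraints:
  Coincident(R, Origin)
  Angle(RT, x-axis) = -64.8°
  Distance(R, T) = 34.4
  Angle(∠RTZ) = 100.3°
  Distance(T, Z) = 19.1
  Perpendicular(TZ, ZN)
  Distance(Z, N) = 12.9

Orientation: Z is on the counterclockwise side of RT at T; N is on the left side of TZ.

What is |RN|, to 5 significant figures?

32.807

∠RTZ = 100.3°, so TZ runs at -64.8° + (180° − 100.3°) = 14.900° from the x-axis; with |TZ| = 19.1, Z = T + 19.1·(cos 14.900°, sin 14.900°) = (33.105, -26.215). The perpendicularity gives ZN at right angles to TZ; with |ZN| = 12.9 on the left of TZ, N = Z + 12.9·(-0.25713, 0.96638) = (29.788, -13.749). Then |RN| = |N − R| = 32.807.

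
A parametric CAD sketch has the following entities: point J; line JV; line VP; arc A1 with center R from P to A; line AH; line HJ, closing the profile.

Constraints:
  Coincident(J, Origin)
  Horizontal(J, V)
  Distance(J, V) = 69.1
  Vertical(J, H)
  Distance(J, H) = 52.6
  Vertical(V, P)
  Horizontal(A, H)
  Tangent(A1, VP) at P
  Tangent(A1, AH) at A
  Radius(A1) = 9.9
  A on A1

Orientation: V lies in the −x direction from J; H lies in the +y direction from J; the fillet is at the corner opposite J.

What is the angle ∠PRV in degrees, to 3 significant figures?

76.9°

The virtual corner opposite J is at (-69.1, 52.6). Tangency of A1 to VP means the radius RP is perpendicular to VP and since A1 is tangent to AH there, RA ⟂ AH, with radius 9.9, so the center R sits 9.9 in from both sides at R = (-59.2, 42.7). That places the tangent points at P = (-69.1, 42.7) on VP and A = (-59.2, 52.6) on AH. Then cos ∠PRV = RP·RV / (|RP||RV|), giving 76.9°.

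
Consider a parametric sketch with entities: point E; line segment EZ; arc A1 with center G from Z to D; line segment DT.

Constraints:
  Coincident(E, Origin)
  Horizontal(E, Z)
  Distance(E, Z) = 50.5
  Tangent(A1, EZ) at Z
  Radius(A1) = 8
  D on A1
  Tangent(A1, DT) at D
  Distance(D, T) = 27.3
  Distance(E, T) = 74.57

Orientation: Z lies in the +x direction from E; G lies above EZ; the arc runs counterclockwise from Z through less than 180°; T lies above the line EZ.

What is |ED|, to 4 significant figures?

58.14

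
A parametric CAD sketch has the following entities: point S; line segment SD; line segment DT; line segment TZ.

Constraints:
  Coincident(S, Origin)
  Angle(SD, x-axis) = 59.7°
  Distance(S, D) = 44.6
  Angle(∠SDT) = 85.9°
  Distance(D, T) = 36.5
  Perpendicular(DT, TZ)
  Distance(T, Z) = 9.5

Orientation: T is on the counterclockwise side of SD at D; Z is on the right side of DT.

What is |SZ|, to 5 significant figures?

63.436

∠SDT = 85.9°, so DT runs at 59.7° + (180° − 85.9°) = 153.80° from the x-axis; with |DT| = 36.5, T = D + 36.5·(cos 153.80°, sin 153.80°) = (-10.248, 54.622). The perpendicularity gives TZ at right angles to DT; with |TZ| = 9.5 on the right of DT, Z = T + 9.5·(0.44151, 0.89726) = (-6.0537, 63.146). Then |SZ| = |Z − S| = 63.436.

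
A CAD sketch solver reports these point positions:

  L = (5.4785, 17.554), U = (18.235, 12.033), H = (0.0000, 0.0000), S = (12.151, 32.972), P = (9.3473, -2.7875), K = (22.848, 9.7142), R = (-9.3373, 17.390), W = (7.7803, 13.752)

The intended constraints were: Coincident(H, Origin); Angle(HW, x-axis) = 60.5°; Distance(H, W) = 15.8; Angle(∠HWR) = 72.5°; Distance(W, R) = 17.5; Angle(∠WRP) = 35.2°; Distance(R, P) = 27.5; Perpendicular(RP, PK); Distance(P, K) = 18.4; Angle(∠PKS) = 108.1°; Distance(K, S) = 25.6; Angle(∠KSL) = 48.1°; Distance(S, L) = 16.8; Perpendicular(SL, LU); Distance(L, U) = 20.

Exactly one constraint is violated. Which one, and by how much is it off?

Distance(L, U) = 20 — off by 6.10.

H = (0.00, 0.00) ✓; HW at 60.50° ✓; |HW| = 15.80 ✓; ∠HWR = 72.50° ✓; |WR| = 17.50 ✓; ∠WRP = 35.20° ✓; |RP| = 27.50 ✓; ∠(RP, PK) = 90.00° ✓; |PK| = 18.40 ✓; ∠PKS = 108.1° ✓; |KS| = 25.60 ✓; ∠KSL = 48.10° ✓; |SL| = 16.80 ✓; ∠(SL, LU) = 90.00° ✓; |LU| = 13.90 ✗.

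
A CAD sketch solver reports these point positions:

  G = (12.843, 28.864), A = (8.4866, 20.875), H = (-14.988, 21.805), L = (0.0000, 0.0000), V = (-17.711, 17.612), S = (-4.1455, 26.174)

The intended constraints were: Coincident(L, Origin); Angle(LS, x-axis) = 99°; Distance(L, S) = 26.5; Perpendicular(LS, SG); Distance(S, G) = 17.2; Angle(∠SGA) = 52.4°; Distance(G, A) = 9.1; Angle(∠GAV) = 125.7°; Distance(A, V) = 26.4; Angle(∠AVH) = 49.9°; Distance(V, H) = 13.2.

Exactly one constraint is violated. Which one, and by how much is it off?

Distance(V, H) = 13.2 — off by 8.20.

L = (0.00, 0.00) ✓; LS at 99.00° ✓; |LS| = 26.50 ✓; ∠(LS, SG) = 90.00° ✓; |SG| = 17.20 ✓; ∠SGA = 52.40° ✓; |GA| = 9.100 ✓; ∠GAV = 125.7° ✓; |AV| = 26.40 ✓; ∠AVH = 49.90° ✓; |VH| = 5.000 ✗.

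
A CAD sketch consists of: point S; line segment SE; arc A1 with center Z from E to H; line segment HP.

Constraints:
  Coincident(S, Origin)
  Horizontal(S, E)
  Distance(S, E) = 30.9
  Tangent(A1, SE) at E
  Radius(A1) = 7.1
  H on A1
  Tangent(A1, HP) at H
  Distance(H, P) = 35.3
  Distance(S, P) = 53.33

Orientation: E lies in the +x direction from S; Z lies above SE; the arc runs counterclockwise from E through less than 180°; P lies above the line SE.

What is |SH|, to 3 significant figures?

38.8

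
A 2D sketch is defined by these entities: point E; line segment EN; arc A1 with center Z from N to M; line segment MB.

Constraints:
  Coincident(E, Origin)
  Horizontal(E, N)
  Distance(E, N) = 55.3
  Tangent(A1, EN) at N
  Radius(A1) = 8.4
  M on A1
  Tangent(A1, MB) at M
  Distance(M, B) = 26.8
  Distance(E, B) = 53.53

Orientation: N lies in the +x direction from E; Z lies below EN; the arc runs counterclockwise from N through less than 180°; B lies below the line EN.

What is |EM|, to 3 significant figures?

47.5

E is at the origin; EN is horizontal with |EN| = 55.3 and N on the +x side, so N = (55.3, 0.00). A1 meets EN tangentially, so ZN is at right angles to EN, so Z = N + (0, -8.4) = (55.3, -8.40). Since ZM ⟂ MB (tangency), |ZB| = √(8.4² + 26.8²) = 28.1 regardless of where M sits on A1. So B lies on both circle(E, 53.53) and circle(Z, 28.1); the below-EN intersection is B = (42.0, -33.2). M is the foot of the tangent from B: M = (47.0, -6.83).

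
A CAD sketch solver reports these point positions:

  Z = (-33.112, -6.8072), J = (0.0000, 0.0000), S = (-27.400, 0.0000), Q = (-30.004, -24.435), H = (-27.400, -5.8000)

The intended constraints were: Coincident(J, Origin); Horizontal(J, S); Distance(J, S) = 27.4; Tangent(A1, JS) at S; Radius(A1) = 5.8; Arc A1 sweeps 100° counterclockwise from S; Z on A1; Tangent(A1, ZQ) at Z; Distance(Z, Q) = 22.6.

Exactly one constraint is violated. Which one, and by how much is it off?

Distance(Z, Q) = 22.6 — off by 4.70.

J = (0.00, 0.00) ✓; J.y = 0.00, S.y = 0.00 ✓; |JS| = 27.40 ✓; ∠(HS, SJ) = 90.00° ✓; |HS| = 5.800 ✓; bearing(H→Z) − bearing(H→S) = 100.0° ✓; |HZ| = 5.800 ✓; ∠(HZ, ZQ) = 90.00° ✓; |ZQ| = 17.90 ✗.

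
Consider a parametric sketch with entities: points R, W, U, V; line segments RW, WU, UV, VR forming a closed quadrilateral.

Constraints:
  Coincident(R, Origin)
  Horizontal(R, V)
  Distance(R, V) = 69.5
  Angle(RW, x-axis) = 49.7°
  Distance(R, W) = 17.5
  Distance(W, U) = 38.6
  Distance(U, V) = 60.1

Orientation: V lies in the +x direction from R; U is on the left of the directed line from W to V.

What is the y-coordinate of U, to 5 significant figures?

46.383

Checks: |WU| = 38.60 ✓; |UV| = 60.10 ✓.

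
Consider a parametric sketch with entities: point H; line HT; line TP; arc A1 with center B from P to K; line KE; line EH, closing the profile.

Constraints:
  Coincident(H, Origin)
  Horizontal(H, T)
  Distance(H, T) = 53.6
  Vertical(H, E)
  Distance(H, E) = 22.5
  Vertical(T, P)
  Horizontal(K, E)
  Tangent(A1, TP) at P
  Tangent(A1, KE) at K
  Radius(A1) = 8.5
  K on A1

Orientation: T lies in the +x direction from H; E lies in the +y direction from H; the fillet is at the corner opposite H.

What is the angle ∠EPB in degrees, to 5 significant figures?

9.0110°

H is at the origin; H and T share the same y with |HT| = 53.6 and T on the +x side, so T = (53.600, 0.0000). HE is vertical with |HE| = 22.5 and E on the +y side, so E = (0.0000, 22.500). The virtual corner opposite H is at (53.600, 22.500). The tangent condition forces BP to be normal to TP and tangency of A1 to KE means the radius BK is perpendicular to KE, with radius 8.5, so the center B sits 8.5 in from both sides at B = (45.100, 14.000). That places the tangent points at P = (53.600, 14.000) on TP and K = (45.100, 22.500) on KE. Then cos ∠EPB = PE·PB / (|PE||PB|), giving 9.0110°.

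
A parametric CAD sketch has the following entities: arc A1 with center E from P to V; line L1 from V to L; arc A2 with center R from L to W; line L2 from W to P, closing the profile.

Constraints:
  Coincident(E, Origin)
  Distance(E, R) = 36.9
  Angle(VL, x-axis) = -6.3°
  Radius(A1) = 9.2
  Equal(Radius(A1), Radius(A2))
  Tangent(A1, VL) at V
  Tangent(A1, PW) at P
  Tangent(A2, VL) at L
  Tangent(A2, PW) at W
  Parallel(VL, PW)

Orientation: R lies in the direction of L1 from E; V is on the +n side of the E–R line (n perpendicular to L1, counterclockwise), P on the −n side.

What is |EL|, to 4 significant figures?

38.03

Tangency of A1 to both parallel lines with radius 9.2 puts V and P at E ± 9.2·n: V = (1.010, 9.144), P = (-1.010, -9.144). Equal radii place L and W the same way about R: L = R + 9.2·n = (37.69, 5.095), W = R − 9.2·n = (35.67, -13.19). Then |EL| = |L − E| = 38.03.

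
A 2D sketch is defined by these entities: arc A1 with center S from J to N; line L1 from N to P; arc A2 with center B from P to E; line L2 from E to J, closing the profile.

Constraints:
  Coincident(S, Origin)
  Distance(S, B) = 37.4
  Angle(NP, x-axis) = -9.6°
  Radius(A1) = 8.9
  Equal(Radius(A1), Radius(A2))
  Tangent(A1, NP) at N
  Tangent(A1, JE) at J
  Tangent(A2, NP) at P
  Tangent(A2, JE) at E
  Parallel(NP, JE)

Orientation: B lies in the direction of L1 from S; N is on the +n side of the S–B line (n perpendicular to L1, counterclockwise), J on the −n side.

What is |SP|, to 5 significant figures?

38.444

The slot axis is L1's direction at -9.6°, so u = (cos -9.6°, sin -9.6°) = (0.98600, -0.16677) and n = (−sin -9.6°, cos -9.6°) = (0.16677, 0.98600). S is at the origin and B lies 37.4 along u from S, so B = 37.4·u = (36.876, -6.2372). Tangency of A1 to both parallel lines with radius 8.9 puts N and J at S ± 8.9·n: N = (1.4842, 8.7754), J = (-1.4842, -8.7754). Equal radii place P and E the same way about B: P = B + 8.9·n = (38.360, 2.5382), E = B − 8.9·n = (35.392, -15.013). Then |SP| = |P − S| = 38.444.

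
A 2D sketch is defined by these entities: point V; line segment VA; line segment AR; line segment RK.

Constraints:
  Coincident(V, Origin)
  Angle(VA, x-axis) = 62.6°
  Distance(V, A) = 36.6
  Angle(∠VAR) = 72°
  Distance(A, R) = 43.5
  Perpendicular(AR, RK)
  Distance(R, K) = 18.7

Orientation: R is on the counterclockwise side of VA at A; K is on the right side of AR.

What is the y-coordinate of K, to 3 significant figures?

58.0

∠VAR = 72.0°, so AR runs at 62.6° + (180° − 72.0°) = 171° from the x-axis; with |AR| = 43.5, R = A + 43.5·(cos 171°, sin 171°) = (-26.1, 39.6). The perpendicularity gives RK at right angles to AR; with |RK| = 18.7 on the right of AR, K = R + 18.7·(0.163, 0.987) = (-23.0, 58.0). So K.y = 58.0.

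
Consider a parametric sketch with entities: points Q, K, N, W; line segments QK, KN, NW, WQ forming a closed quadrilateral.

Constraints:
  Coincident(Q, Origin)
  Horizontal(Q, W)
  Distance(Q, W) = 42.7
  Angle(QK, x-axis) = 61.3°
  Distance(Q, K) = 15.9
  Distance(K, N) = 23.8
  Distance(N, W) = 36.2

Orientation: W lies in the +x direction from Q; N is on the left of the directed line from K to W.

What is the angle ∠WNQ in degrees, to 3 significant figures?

68.7°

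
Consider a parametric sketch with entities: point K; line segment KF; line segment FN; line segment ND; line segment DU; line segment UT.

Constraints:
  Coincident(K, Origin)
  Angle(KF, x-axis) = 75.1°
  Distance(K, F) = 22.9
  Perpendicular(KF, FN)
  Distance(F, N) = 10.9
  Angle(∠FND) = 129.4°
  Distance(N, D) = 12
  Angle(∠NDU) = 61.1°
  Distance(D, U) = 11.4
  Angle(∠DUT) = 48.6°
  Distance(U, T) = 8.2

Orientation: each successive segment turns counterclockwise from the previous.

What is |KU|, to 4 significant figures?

13.67

K is at the origin; KF runs at 75.1° with length 22.9, so F = (5.888, 22.13). KF ⟂ FN, so FN runs at 165.1°; with |FN| = 10.9, N = (-4.645, 24.93). ∠FND = 129.4° gives ND at -144.3° from the x-axis; with |ND| = 12.0, D = (-14.39, 17.93). ∠NDU = 61.1° gives DU at -25.40° from the x-axis; with |DU| = 11.4, U = (-4.092, 13.04). Then |KU| = |U − K| = 13.67.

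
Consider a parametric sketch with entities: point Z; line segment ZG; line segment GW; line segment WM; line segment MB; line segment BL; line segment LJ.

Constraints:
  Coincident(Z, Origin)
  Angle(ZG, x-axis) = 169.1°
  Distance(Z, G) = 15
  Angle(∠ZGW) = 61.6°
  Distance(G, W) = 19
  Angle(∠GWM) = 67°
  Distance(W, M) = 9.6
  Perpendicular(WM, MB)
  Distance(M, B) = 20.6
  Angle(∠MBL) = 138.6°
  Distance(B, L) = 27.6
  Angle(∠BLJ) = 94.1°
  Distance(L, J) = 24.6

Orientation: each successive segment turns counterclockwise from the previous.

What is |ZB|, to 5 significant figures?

16.480

Z is at the origin; ZG runs at 169.1° with length 15.0, so G = (-14.729, 2.8364). ∠ZGW = 61.6° gives GW at -72.500° from the x-axis; with |GW| = 19.0, W = (-9.0160, -15.284). ∠GWM = 67.0° gives WM at 40.500° from the x-axis; with |WM| = 9.6, M = (-1.7161, -9.0495). WM is perpendicular to MB, so MB runs at 130.50°; with |MB| = 20.6, B = (-15.095, 6.6149). Then |ZB| = |B − Z| = 16.480.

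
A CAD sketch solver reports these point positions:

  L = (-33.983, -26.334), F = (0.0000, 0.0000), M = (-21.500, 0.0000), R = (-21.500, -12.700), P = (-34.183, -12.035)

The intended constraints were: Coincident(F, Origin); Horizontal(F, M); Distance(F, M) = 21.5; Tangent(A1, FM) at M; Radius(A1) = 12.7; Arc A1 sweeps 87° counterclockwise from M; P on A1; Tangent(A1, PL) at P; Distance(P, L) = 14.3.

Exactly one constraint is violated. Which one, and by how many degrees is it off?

Tangent(A1, PL) at P — off by 3.80°.

F = (0.00, 0.00) ✓; F.y = 0.00, M.y = 0.00 ✓; |FM| = 21.50 ✓; ∠(RM, MF) = 90.00° ✓; |RM| = 12.70 ✓; bearing(R→P) − bearing(R→M) = 87.00° ✓; |RP| = 12.70 ✓; ∠(RP, PL) = 86.20° ✗; |PL| = 14.30 ✓.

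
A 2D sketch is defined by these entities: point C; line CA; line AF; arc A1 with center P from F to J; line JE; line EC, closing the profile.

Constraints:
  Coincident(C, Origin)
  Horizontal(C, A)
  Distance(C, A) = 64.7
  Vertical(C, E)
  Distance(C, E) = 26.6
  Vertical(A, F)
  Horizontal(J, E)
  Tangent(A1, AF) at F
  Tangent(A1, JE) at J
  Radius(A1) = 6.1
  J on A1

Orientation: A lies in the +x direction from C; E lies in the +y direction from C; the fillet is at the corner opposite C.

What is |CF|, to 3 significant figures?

67.9

C is at the origin; CA is horizontal with |CA| = 64.7 and A on the +x side, so A = (64.7, 0.00). CE is vertical with |CE| = 26.6 and E on the +y side, so E = (0.00, 26.6). The virtual corner opposite C is at (64.7, 26.6). Tangency of A1 to AF means the radius PF is perpendicular to AF and the tangent condition forces PJ to be normal to JE, with radius 6.1, so the center P sits 6.1 in from both sides at P = (58.6, 20.5). That places the tangent points at F = (64.7, 20.5) on AF and J = (58.6, 26.6) on JE. Then |CF| = |F − C| = 67.9.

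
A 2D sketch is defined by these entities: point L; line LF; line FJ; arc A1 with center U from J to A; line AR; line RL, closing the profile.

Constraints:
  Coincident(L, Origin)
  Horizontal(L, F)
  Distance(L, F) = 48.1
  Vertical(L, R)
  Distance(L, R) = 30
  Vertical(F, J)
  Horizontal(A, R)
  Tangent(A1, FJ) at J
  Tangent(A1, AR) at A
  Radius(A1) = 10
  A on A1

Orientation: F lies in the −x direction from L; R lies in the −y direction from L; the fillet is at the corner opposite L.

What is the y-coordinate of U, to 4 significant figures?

-20.00

L is at the origin; LF is horizontal with |LF| = 48.1 and F on the −x side, so F = (-48.10, 0.000). L and R share the same x with |LR| = 30.0 and R on the −y side, so R = (0.000, -30.00). The virtual corner opposite L is at (-48.10, -30.00). Since A1 is tangent to FJ there, UJ ⟂ FJ and the tangent condition forces UA to be normal to AR, with radius 10.0, so the center U sits 10.0 in from both sides at U = (-38.10, -20.00). So U.y = -20.00.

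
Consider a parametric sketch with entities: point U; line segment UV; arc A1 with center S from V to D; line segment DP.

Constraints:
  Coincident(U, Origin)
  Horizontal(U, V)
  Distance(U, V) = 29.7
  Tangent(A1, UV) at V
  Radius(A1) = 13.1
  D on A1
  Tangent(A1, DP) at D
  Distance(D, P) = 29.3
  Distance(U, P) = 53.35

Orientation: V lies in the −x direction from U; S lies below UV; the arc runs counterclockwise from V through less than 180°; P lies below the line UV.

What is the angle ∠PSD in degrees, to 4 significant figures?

65.91°

U is at the origin; UV is horizontal with |UV| = 29.7 and V on the −x side, so V = (-29.70, 0.000). A1 meets UV tangentially, so SV is at right angles to UV, so S = V + (0, -13.1) = (-29.70, -13.10). Since SD ⟂ DP (tangency), |SP| = √(13.1² + 29.3²) = 32.10 regardless of where D sits on A1. So P lies on both circle(U, 53.35) and circle(S, 32.10); the below-UV intersection is P = (-28.39, -45.17). D is the foot of the tangent from P: D = (-41.43, -18.93).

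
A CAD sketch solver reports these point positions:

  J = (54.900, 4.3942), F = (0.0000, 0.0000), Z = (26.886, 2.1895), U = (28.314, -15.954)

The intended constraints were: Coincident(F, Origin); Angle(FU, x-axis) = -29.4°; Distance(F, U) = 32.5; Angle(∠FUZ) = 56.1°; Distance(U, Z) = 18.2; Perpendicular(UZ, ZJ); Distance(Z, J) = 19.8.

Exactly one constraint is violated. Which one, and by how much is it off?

Distance(Z, J) = 19.8 — off by 8.30.

F = (0.00, 0.00) ✓; FU at -29.40° ✓; |FU| = 32.50 ✓; ∠FUZ = 56.10° ✓; |UZ| = 18.20 ✓; ∠(UZ, ZJ) = 90.00° ✓; |ZJ| = 28.10 ✗.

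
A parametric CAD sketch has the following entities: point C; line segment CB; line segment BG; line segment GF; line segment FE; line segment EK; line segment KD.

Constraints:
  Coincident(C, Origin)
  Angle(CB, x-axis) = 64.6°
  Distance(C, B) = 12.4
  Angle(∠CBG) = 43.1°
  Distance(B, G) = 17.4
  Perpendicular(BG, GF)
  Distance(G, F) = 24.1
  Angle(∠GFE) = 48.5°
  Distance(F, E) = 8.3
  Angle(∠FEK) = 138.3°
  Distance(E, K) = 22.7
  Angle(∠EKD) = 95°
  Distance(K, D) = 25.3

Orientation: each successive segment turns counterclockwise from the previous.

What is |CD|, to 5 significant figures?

29.921

C is at the origin; CB runs at 64.6° with length 12.4, so B = (5.3188, 11.201). ∠CBG = 43.1° gives BG at -158.50° from the x-axis; with |BG| = 17.4, G = (-10.870, 4.8242). The perpendicularity gives GF at right angles to BG, so GF runs at -68.500°; with |GF| = 24.1, F = (-2.0378, -17.599). ∠GFE = 48.5° gives FE at 63.000° from the x-axis; with |FE| = 8.3, E = (1.7303, -10.203). ∠FEK = 138.3° gives EK at 104.70° from the x-axis; with |EK| = 22.7, K = (-4.0300, 11.754). ∠EKD = 95.0° gives KD at -170.30° from the x-axis; with |KD| = 25.3, D = (-28.968, 7.4907). Then |CD| = |D − C| = 29.921.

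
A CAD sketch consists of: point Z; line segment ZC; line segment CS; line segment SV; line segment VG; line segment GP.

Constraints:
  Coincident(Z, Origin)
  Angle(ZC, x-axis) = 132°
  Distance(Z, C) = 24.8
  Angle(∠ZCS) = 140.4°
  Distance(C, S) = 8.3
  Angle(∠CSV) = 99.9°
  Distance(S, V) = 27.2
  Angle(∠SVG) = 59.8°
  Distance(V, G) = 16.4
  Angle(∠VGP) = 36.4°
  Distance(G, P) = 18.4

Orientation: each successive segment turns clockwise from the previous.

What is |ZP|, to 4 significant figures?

34.38

Z is at the origin; ZC runs at 132.0° with length 24.8, so C = (-16.59, 18.43). ∠ZCS = 140.4° gives CS at 92.40° from the x-axis; with |CS| = 8.3, S = (-16.94, 26.72). ∠CSV = 99.9° gives SV at 12.30° from the x-axis; with |SV| = 27.2, V = (9.634, 32.52). ∠SVG = 59.8° gives VG at -107.9° from the x-axis; with |VG| = 16.4, G = (4.593, 16.91). ∠VGP = 36.4° gives GP at 108.5° from the x-axis; with |GP| = 18.4, P = (-1.245, 34.36). Then |ZP| = |P − Z| = 34.38.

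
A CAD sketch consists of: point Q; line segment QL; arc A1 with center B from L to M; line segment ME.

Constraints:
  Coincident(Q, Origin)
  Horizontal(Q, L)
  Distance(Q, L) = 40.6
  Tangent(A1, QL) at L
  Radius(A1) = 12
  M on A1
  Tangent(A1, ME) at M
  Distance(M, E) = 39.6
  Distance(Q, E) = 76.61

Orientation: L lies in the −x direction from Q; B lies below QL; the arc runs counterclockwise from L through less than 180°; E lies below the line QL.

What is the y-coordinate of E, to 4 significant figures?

-49.20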